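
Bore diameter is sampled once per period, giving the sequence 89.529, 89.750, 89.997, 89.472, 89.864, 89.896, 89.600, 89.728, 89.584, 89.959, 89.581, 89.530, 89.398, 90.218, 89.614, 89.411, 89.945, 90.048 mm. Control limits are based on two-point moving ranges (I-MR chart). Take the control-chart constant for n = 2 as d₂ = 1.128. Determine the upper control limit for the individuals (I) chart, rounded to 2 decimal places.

90.54

X̄ = (89.529 + 89.750 + 89.997 + 89.472 + 89.864 + 89.896 + 89.600 + 89.728 + 89.584 + 89.959 + 89.581 + 89.530 + 89.398 + 90.218 + 89.614 + 89.411 + 89.945 + 90.048) / 18 = 89.7291
Moving ranges: 0.221, 0.247, 0.525, 0.392, 0.032, 0.296, 0.128, 0.144, 0.375, 0.378, 0.051, 0.132, 0.820, 0.604, 0.203, 0.534, 0.103; M̄R̄ = 5.1850 / 17 = 0.3050
UCL = X̄ + 3·M̄R̄/d₂ = 89.7291 + 3 × 0.3050 / 1.128 = 90.5403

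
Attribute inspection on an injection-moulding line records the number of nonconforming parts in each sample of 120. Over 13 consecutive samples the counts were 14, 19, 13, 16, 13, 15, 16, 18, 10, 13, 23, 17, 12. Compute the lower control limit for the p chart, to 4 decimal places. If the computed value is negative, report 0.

p̄ = Σdᵢ / (k·n) = 199 / (13 × 120) = 0.12756
LCL = p̄ − 3·√(p̄(1−p̄)/n) = 0.12756 − 3 × 0.03045 = 0.03620

0.0362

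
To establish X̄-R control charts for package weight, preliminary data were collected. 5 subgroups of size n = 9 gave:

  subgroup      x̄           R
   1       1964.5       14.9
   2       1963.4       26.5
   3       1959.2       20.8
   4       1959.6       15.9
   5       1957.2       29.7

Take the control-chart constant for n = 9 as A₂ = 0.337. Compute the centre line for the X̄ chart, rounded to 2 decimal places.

X̄̄ = (1964.5 + 1963.4 + 1959.2 + 1959.6 + 1957.2) / 5 = 9803.9000 / 5 = 1960.7800
CL = X̄̄ = 1960.7800

1960.78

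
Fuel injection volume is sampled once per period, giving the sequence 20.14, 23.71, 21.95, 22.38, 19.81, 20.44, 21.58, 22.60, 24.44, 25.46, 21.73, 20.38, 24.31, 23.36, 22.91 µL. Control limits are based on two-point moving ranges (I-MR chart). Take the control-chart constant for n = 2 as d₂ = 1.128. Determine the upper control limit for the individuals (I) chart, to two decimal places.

26.98

X̄ = (20.14 + 23.71 + 21.95 + 22.38 + 19.81 + 20.44 + 21.58 + 22.60 + 24.44 + 25.46 + 21.73 + 20.38 + 24.31 + 23.36 + 22.91) / 15 = 22.3467
Moving ranges: 3.57, 1.76, 0.43, 2.57, 0.63, 1.14, 1.02, 1.84, 1.02, 3.73, 1.35, 3.93, 0.95, 0.45; M̄R̄ = 24.3900 / 14 = 1.7421
UCL = X̄ + 3·M̄R̄/d₂ = 22.3467 + 3 × 1.7421 / 1.128 = 26.9800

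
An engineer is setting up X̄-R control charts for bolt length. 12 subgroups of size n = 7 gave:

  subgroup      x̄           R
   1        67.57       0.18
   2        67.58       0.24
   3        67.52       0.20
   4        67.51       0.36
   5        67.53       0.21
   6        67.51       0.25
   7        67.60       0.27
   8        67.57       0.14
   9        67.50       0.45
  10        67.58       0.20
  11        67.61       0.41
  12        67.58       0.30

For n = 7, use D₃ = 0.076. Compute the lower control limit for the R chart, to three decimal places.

0.020

R̄ = (0.18 + 0.24 + 0.20 + 0.36 + 0.21 + 0.25 + 0.27 + 0.14 + 0.45 + 0.20 + 0.41 + 0.30) / 12 = 3.2100 / 12 = 0.2675
LCL_R = D₃·R̄ = 0.076 × 0.2675 = 0.0203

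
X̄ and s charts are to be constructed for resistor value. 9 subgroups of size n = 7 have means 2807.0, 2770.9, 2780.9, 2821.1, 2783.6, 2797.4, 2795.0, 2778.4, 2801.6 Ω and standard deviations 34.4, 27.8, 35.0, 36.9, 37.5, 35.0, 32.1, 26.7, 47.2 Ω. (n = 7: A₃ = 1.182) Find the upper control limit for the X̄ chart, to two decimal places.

2833.93

X̄̄ = (2807.0 + 2770.9 + 2780.9 + 2821.1 + 2783.6 + 2797.4 + 2795.0 + 2778.4 + 2801.6) / 9 = 2792.8778
s̄ = (34.4 + 27.8 + 35.0 + 36.9 + 37.5 + 35.0 + 32.1 + 26.7 + 47.2) / 9 = 34.7333
UCL = X̄̄ + A₃·s̄ = 2792.8778 + 1.182 × 34.7333 = 2833.9326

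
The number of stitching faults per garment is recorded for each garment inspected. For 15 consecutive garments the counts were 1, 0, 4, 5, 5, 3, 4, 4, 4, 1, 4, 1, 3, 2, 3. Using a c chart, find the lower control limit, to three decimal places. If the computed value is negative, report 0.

0.000

c̄ = (1 + 0 + 4 + 5 + 5 + 3 + 4 + 4 + 4 + 1 + 4 + 1 + 3 + 2 + 3) / 15 = 44 / 15 = 2.9333
LCL = c̄ − 3√c̄ = 2.9333 − 3 × 1.7127 = -2.2048 → 0 (cannot be negative)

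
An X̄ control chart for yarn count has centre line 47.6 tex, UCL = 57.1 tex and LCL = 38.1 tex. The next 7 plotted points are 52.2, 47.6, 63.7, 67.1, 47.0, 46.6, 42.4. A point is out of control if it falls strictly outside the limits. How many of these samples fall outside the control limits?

Compare each point to [38.1, 57.1]: sample 3 = 63.7 > UCL; sample 4 = 67.1 > UCL.

2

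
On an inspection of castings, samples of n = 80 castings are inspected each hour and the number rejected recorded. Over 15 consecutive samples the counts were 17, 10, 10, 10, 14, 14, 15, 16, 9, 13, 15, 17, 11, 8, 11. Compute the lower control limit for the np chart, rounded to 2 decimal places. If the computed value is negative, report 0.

p̄ = Σdᵢ / (k·n) = 190 / (15 × 80) = 0.15833
LCL = np̄ − 3·√(np̄(1−p̄)) = 12.6667 − 3 × 3.2651 = 2.8713

2.87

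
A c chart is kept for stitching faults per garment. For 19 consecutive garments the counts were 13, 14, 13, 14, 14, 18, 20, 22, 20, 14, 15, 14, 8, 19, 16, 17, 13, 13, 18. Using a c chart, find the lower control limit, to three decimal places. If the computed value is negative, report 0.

c̄ = (13 + 14 + 13 + 14 + 14 + 18 + 20 + 22 + 20 + 14 + 15 + 14 + 8 + 19 + 16 + 17 + 13 + 13 + 18) / 19 = 295 / 19 = 15.5263
LCL = c̄ − 3√c̄ = 15.5263 − 3 × 3.9403 = 3.7053

3.705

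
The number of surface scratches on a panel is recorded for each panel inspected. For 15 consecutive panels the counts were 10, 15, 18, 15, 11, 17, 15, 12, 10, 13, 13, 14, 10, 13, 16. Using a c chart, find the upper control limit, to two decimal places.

24.48

c̄ = (10 + 15 + 18 + 15 + 11 + 17 + 15 + 12 + 10 + 13 + 13 + 14 + 10 + 13 + 16) / 15 = 202 / 15 = 13.4667
UCL = c̄ + 3√c̄ = 13.4667 + 3 × √13.4667 = 13.4667 + 3 × 3.6697 = 24.4758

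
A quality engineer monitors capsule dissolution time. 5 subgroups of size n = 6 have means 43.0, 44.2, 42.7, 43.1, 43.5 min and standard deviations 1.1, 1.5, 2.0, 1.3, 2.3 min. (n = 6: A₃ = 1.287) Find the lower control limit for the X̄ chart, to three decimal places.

X̄̄ = (43.0 + 44.2 + 42.7 + 43.1 + 43.5) / 5 = 43.3000
s̄ = (1.1 + 1.5 + 2.0 + 1.3 + 2.3) / 5 = 1.6400
LCL = X̄̄ − A₃·s̄ = 43.3000 − 1.287 × 1.6400 = 41.1893

41.189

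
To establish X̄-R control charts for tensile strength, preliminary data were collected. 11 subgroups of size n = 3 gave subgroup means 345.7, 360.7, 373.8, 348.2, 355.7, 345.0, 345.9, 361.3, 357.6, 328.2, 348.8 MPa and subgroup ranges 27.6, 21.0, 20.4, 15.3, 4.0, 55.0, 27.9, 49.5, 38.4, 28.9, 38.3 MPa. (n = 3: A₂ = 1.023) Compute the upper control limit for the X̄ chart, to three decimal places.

X̄̄ = (345.7 + 360.7 + 373.8 + 348.2 + 355.7 + 345.0 + 345.9 + 361.3 + 357.6 + 328.2 + 348.8) / 11 = 3870.9000 / 11 = 351.9000
R̄ = (27.6 + 21.0 + 20.4 + 15.3 + 4.0 + 55.0 + 27.9 + 49.5 + 38.4 + 28.9 + 38.3) / 11 = 326.3000 / 11 = 29.6636
UCL = X̄̄ + A₂·R̄ = 351.9000 + 1.023 × 29.6636 = 382.2459

382.246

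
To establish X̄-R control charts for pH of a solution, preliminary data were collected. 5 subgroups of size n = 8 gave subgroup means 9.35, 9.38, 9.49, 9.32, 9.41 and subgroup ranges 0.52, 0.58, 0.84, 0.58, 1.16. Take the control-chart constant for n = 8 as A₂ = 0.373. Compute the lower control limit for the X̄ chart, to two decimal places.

9.12

X̄̄ = (9.35 + 9.38 + 9.49 + 9.32 + 9.41) / 5 = 46.9500 / 5 = 9.3900
R̄ = (0.52 + 0.58 + 0.84 + 0.58 + 1.16) / 5 = 3.6800 / 5 = 0.7360
LCL = X̄̄ − A₂·R̄ = 9.3900 − 0.373 × 0.7360 = 9.1155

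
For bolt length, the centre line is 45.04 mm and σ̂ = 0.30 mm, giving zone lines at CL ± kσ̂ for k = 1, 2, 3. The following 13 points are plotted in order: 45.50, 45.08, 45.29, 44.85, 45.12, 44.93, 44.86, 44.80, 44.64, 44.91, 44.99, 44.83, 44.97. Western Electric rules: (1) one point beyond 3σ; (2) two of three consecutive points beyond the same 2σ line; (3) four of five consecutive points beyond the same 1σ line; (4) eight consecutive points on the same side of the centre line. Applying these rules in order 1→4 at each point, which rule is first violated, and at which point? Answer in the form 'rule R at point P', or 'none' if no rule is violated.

Zone of each point (C = within 1σ̂, B = 1σ̂–2σ̂, A = 2σ̂–3σ̂, * = beyond 3σ̂; sign = side of CL): 1:+B, 2:+C, 3:+C, 4:-C, 5:+C, 6:-C, 7:-C, 8:-C, 9:-B, 10:-C, 11:-C, 12:-C, 13:-C
Rule 4 (eight consecutive points on the same side of the centre line) is satisfied at point 13.

rule 4 at point 13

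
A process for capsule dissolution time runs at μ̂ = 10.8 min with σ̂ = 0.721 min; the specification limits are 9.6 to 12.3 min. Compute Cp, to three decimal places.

Cp = (USL − LSL) / (6σ̂) = (12.3 − 9.6) / (6 × 0.721) = 2.7000 / 4.3260 = 0.6241

0.624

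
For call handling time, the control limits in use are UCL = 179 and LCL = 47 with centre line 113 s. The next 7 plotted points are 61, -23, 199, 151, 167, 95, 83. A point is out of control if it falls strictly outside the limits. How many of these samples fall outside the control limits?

Compare each point to [47, 179]: sample 2 = -23 < LCL; sample 3 = 199 > UCL.

2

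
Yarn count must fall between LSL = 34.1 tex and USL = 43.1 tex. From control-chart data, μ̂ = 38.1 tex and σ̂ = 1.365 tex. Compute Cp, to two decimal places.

Cp = (USL − LSL) / (6σ̂) = (43.1 − 34.1) / (6 × 1.365) = 9.0000 / 8.1900 = 1.0989

1.10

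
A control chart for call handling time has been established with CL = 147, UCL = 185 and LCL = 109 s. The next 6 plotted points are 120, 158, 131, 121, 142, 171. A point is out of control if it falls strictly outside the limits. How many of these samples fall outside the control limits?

0

All 6 points lie within [109, 185].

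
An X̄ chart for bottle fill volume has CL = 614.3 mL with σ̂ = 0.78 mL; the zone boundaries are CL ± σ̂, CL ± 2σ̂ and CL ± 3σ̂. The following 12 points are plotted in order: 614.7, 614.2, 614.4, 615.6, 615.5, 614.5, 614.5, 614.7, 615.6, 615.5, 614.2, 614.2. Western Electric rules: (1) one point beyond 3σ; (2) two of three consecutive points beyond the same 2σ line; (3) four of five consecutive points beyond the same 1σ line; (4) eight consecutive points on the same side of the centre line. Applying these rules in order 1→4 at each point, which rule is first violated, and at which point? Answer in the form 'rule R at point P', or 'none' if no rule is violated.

rule 4 at point 10

Zone of each point (C = within 1σ̂, B = 1σ̂–2σ̂, A = 2σ̂–3σ̂, * = beyond 3σ̂; sign = side of CL): 1:+C, 2:-C, 3:+C, 4:+B, 5:+B, 6:+C, 7:+C, 8:+C, 9:+B, 10:+B, 11:-C, 12:-C
Rule 4 (eight consecutive points on the same side of the centre line) is satisfied at point 10.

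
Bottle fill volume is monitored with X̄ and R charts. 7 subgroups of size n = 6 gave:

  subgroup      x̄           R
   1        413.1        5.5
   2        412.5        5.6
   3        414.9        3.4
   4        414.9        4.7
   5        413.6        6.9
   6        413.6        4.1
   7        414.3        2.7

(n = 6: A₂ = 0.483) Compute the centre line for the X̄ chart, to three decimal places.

413.843

X̄̄ = (413.1 + 412.5 + 414.9 + 414.9 + 413.6 + 413.6 + 414.3) / 7 = 2896.9000 / 7 = 413.8429
CL = X̄̄ = 413.8429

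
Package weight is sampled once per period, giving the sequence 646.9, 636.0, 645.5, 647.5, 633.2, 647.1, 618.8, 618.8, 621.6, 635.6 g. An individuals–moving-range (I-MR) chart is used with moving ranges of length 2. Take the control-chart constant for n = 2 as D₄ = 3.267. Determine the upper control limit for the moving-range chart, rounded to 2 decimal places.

34.74

Moving ranges: 10.9, 9.5, 2.0, 14.3, 13.9, 28.3, 0.0, 2.8, 14.0; M̄R̄ = 95.7000 / 9 = 10.6333
UCL_MR = D₄·M̄R̄ = 3.267 × 10.6333 = 34.7391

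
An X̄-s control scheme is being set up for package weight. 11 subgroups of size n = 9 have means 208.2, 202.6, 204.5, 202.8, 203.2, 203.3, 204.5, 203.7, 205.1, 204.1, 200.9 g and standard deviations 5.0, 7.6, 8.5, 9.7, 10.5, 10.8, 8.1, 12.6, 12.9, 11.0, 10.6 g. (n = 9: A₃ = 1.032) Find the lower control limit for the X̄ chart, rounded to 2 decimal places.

X̄̄ = (208.2 + 202.6 + 204.5 + 202.8 + 203.2 + 203.3 + 204.5 + 203.7 + 205.1 + 204.1 + 200.9) / 11 = 203.9000
s̄ = (5.0 + 7.6 + 8.5 + 9.7 + 10.5 + 10.8 + 8.1 + 12.6 + 12.9 + 11.0 + 10.6) / 11 = 9.7545
LCL = X̄̄ − A₃·s̄ = 203.9000 − 1.032 × 9.7545 = 193.8333

193.83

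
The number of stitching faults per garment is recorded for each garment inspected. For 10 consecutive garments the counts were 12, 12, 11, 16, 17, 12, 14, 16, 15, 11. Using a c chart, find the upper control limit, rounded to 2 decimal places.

c̄ = (12 + 12 + 11 + 16 + 17 + 12 + 14 + 16 + 15 + 11) / 10 = 136 / 10 = 13.6000
UCL = c̄ + 3√c̄ = 13.6000 + 3 × √13.6000 = 13.6000 + 3 × 3.6878 = 24.6635

24.66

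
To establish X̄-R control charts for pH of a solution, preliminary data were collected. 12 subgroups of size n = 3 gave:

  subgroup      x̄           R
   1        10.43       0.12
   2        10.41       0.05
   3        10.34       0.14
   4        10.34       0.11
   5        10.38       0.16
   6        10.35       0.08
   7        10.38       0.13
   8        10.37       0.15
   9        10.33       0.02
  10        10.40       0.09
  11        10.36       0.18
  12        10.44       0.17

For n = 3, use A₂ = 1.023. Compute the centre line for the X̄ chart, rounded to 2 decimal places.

X̄̄ = (10.43 + 10.41 + 10.34 + 10.34 + 10.38 + 10.35 + 10.38 + 10.37 + 10.33 + 10.40 + 10.36 + 10.44) / 12 = 124.5300 / 12 = 10.3775
CL = X̄̄ = 10.3775

10.38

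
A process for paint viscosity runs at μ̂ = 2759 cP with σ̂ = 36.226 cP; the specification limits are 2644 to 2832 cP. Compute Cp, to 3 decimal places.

0.865

Cp = (USL − LSL) / (6σ̂) = (2832 − 2644) / (6 × 36.226) = 188.0000 / 217.3560 = 0.8649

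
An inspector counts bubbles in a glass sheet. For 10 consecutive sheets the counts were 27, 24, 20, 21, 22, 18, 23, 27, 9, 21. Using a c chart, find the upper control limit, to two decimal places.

35.01

c̄ = (27 + 24 + 20 + 21 + 22 + 18 + 23 + 27 + 9 + 21) / 10 = 212 / 10 = 21.2000
UCL = c̄ + 3√c̄ = 21.2000 + 3 × √21.2000 = 21.2000 + 3 × 4.6043 = 35.0130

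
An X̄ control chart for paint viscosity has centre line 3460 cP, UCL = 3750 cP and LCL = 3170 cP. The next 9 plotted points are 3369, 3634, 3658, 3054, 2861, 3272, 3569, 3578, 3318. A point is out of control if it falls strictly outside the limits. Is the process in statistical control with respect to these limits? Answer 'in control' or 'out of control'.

out of control

Compare each point to [3170, 3750]: sample 4 = 3054 < LCL; sample 5 = 2861 < LCL.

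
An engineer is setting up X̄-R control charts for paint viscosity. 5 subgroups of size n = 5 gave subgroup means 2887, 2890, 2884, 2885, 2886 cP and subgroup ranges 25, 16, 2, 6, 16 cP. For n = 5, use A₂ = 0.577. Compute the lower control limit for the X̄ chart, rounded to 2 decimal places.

X̄̄ = (2887 + 2890 + 2884 + 2885 + 2886) / 5 = 14432.0000 / 5 = 2886.4000
R̄ = (25 + 16 + 2 + 6 + 16) / 5 = 65.0000 / 5 = 13.0000
LCL = X̄̄ − A₂·R̄ = 2886.4000 − 0.577 × 13.0000 = 2878.8990

2878.90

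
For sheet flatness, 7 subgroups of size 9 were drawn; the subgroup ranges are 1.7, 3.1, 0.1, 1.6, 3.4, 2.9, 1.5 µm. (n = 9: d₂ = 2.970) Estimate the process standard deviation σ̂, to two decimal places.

0.69

R̄ = (1.7 + 3.1 + 0.1 + 1.6 + 3.4 + 2.9 + 1.5) / 7 = 2.0429
σ̂ = R̄ / d₂ = 2.0429 / 2.970 = 0.6878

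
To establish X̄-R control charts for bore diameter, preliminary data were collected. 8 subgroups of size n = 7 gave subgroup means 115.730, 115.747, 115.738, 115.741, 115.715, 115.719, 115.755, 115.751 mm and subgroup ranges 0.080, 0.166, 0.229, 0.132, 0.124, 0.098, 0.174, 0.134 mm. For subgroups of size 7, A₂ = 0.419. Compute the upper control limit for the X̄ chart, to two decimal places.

115.80

X̄̄ = (115.730 + 115.747 + 115.738 + 115.741 + 115.715 + 115.719 + 115.755 + 115.751) / 8 = 925.8960 / 8 = 115.7370
R̄ = (0.080 + 0.166 + 0.229 + 0.132 + 0.124 + 0.098 + 0.174 + 0.134) / 8 = 1.1370 / 8 = 0.1421
UCL = X̄̄ + A₂·R̄ = 115.7370 + 0.419 × 0.1421 = 115.7966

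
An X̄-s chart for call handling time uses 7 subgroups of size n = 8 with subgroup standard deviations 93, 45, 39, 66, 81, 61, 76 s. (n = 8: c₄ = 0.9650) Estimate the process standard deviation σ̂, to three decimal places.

68.246

s̄ = (93 + 45 + 39 + 66 + 81 + 61 + 76) / 7 = 65.8571
σ̂ = s̄ / c₄ = 65.8571 / 0.9650 = 68.2457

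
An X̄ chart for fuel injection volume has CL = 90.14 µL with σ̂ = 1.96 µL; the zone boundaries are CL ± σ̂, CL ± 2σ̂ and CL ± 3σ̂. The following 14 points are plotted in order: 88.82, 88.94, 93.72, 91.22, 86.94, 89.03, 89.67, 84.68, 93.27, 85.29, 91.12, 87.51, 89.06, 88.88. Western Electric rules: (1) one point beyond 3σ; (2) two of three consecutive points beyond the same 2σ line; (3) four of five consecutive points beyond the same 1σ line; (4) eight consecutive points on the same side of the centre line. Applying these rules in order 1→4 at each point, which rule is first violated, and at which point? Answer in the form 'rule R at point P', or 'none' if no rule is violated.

rule 2 at point 10

Zone of each point (C = within 1σ̂, B = 1σ̂–2σ̂, A = 2σ̂–3σ̂, * = beyond 3σ̂; sign = side of CL): 1:-C, 2:-C, 3:+B, 4:+C, 5:-B, 6:-C, 7:-C, 8:-A, 9:+B, 10:-A, 11:+C, 12:-B, 13:-C, 14:-C
Rule 2 (two of three consecutive points beyond the same 2σ limit) is satisfied at point 10.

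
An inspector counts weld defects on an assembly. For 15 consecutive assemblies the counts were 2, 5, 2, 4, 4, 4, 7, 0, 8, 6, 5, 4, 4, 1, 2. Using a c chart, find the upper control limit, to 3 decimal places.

c̄ = (2 + 5 + 2 + 4 + 4 + 4 + 7 + 0 + 8 + 6 + 5 + 4 + 4 + 1 + 2) / 15 = 58 / 15 = 3.8667
UCL = c̄ + 3√c̄ = 3.8667 + 3 × √3.8667 = 3.8667 + 3 × 1.9664 = 9.7658

9.766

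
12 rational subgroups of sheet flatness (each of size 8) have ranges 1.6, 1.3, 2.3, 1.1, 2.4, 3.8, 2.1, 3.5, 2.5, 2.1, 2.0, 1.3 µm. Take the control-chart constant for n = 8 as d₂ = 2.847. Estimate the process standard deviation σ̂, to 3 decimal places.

0.761

R̄ = (1.6 + 1.3 + 2.3 + 1.1 + 2.4 + 3.8 + 2.1 + 3.5 + 2.5 + 2.1 + 2.0 + 1.3) / 12 = 2.1667
σ̂ = R̄ / d₂ = 2.1667 / 2.847 = 0.7610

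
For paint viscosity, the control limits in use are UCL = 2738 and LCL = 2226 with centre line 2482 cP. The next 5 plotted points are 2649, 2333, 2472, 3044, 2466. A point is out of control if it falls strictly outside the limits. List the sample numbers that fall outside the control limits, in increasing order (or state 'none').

4

Compare each point to [2226, 2738]: sample 4 = 3044 > UCL.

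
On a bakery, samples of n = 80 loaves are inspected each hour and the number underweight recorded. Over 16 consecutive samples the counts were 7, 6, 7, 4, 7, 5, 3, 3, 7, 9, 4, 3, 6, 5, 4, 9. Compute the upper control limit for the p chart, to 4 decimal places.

p̄ = Σdᵢ / (k·n) = 89 / (16 × 80) = 0.06953
UCL = p̄ + 3·√(p̄(1−p̄)/n) = 0.06953 + 3 × √(0.06953×0.93047/80) = 0.06953 + 3 × 0.02844 = 0.15484

0.1548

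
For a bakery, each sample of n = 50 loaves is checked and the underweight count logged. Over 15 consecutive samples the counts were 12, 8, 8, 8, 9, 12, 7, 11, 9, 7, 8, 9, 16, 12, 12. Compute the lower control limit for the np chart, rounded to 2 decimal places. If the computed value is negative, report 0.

1.42

p̄ = Σdᵢ / (k·n) = 148 / (15 × 50) = 0.19733
LCL = np̄ − 3·√(np̄(1−p̄)) = 9.8667 − 3 × 2.8142 = 1.4241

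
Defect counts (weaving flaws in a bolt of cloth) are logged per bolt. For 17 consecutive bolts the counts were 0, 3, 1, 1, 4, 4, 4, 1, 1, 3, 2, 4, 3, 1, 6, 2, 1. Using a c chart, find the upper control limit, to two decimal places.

7.07

c̄ = (0 + 3 + 1 + 1 + 4 + 4 + 4 + 1 + 1 + 3 + 2 + 4 + 3 + 1 + 6 + 2 + 1) / 17 = 41 / 17 = 2.4118
UCL = c̄ + 3√c̄ = 2.4118 + 3 × √2.4118 = 2.4118 + 3 × 1.5530 = 7.0707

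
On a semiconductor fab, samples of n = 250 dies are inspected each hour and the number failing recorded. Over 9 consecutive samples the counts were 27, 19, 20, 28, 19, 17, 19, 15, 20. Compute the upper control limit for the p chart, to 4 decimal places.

p̄ = Σdᵢ / (k·n) = 184 / (9 × 250) = 0.08178
UCL = p̄ + 3·√(p̄(1−p̄)/n) = 0.08178 + 3 × √(0.08178×0.91822/250) = 0.08178 + 3 × 0.01733 = 0.13377

0.1338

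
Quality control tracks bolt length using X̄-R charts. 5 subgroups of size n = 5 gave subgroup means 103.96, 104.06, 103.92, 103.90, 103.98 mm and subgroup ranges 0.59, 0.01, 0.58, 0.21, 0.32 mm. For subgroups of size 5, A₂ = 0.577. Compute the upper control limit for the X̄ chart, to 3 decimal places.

104.161

X̄̄ = (103.96 + 104.06 + 103.92 + 103.90 + 103.98) / 5 = 519.8200 / 5 = 103.9640
R̄ = (0.59 + 0.01 + 0.58 + 0.21 + 0.32) / 5 = 1.7100 / 5 = 0.3420
UCL = X̄̄ + A₂·R̄ = 103.9640 + 0.577 × 0.3420 = 104.1613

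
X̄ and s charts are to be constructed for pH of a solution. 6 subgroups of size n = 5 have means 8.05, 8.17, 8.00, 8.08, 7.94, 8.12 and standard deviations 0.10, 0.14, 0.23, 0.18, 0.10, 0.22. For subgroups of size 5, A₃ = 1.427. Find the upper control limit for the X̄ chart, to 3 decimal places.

X̄̄ = (8.05 + 8.17 + 8.00 + 8.08 + 7.94 + 8.12) / 6 = 8.0600
s̄ = (0.10 + 0.14 + 0.23 + 0.18 + 0.10 + 0.22) / 6 = 0.1617
UCL = X̄̄ + A₃·s̄ = 8.0600 + 1.427 × 0.1617 = 8.2907

8.291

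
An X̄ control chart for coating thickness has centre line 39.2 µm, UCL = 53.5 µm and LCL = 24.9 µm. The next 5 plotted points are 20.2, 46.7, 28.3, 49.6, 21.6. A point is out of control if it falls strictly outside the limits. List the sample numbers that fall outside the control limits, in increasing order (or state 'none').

1, 5

Compare each point to [24.9, 53.5]: sample 1 = 20.2 < LCL; sample 5 = 21.6 < LCL.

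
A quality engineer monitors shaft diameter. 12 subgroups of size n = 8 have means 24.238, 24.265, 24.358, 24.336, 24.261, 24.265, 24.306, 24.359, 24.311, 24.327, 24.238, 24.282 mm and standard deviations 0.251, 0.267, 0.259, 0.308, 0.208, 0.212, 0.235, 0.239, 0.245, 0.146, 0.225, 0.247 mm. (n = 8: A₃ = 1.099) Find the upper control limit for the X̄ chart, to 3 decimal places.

X̄̄ = (24.238 + 24.265 + 24.358 + 24.336 + 24.261 + 24.265 + 24.306 + 24.359 + 24.311 + 24.327 + 24.238 + 24.282) / 12 = 24.2955
s̄ = (0.251 + 0.267 + 0.259 + 0.308 + 0.208 + 0.212 + 0.235 + 0.239 + 0.245 + 0.146 + 0.225 + 0.247) / 12 = 0.2368
UCL = X̄̄ + A₃·s̄ = 24.2955 + 1.099 × 0.2368 = 24.5558

24.556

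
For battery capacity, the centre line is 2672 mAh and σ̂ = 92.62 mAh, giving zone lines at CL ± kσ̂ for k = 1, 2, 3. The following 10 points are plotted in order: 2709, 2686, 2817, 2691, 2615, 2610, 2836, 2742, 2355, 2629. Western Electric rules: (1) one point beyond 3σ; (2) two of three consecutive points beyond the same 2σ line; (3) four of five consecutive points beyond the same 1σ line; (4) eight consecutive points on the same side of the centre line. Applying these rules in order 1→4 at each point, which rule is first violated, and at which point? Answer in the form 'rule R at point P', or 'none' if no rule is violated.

rule 1 at point 9

Zone of each point (C = within 1σ̂, B = 1σ̂–2σ̂, A = 2σ̂–3σ̂, * = beyond 3σ̂; sign = side of CL): 1:+C, 2:+C, 3:+B, 4:+C, 5:-C, 6:-C, 7:+B, 8:+C, 9:-*, 10:-C
Rule 1 (one point beyond the 3σ limits) is satisfied at point 9.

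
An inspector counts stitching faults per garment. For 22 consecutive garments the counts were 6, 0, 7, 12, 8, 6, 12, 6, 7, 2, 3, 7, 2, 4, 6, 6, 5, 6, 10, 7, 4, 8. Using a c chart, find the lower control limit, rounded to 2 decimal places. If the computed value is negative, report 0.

0.00

c̄ = (6 + 0 + 7 + 12 + 8 + 6 + 12 + 6 + 7 + 2 + 3 + 7 + 2 + 4 + 6 + 6 + 5 + 6 + 10 + 7 + 4 + 8) / 22 = 134 / 22 = 6.0909
LCL = c̄ − 3√c̄ = 6.0909 − 3 × 2.4680 = -1.3130 → 0 (cannot be negative)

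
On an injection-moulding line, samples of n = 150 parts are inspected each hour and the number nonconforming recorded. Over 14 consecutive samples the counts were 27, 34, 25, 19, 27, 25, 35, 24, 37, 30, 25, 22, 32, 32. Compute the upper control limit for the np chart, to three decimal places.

p̄ = Σdᵢ / (k·n) = 394 / (14 × 150) = 0.18762
UCL = np̄ + 3·√(np̄(1−p̄)) = 28.1429 + 3 × √(28.1429×0.81238) = 28.1429 + 3 × 4.7815 = 42.4874

42.487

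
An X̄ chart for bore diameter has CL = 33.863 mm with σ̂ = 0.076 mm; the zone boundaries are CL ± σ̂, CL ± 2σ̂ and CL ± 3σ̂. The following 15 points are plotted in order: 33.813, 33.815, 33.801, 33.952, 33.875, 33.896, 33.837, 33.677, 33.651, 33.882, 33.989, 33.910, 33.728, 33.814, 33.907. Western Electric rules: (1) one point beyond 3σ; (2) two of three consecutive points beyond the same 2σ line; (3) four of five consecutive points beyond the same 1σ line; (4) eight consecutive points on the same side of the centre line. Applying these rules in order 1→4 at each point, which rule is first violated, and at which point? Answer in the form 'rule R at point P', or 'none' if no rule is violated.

rule 2 at point 9

Zone of each point (C = within 1σ̂, B = 1σ̂–2σ̂, A = 2σ̂–3σ̂, * = beyond 3σ̂; sign = side of CL): 1:-C, 2:-C, 3:-C, 4:+B, 5:+C, 6:+C, 7:-C, 8:-A, 9:-A, 10:+C, 11:+B, 12:+C, 13:-B, 14:-C, 15:+C
Rule 2 (two of three consecutive points beyond the same 2σ limit) is satisfied at point 9.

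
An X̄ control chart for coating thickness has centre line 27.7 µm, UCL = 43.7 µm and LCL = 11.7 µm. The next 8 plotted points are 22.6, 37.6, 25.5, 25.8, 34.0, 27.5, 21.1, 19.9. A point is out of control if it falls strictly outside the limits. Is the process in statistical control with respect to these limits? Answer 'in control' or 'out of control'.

in control

All 8 points lie within [11.7, 43.7].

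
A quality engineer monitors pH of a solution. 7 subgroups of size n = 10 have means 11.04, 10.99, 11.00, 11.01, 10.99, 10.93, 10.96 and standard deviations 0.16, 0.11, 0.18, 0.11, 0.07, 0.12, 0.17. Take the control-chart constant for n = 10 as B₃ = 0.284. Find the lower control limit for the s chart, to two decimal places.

0.04

s̄ = (0.16 + 0.11 + 0.18 + 0.11 + 0.07 + 0.12 + 0.17) / 7 = 0.1314
LCL_s = B₃·s̄ = 0.284 × 0.1314 = 0.0373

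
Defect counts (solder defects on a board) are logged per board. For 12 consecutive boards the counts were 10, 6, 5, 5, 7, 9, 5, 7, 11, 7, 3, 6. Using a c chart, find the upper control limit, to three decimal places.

c̄ = (10 + 6 + 5 + 5 + 7 + 9 + 5 + 7 + 11 + 7 + 3 + 6) / 12 = 81 / 12 = 6.7500
UCL = c̄ + 3√c̄ = 6.7500 + 3 × √6.7500 = 6.7500 + 3 × 2.5981 = 14.5442

14.544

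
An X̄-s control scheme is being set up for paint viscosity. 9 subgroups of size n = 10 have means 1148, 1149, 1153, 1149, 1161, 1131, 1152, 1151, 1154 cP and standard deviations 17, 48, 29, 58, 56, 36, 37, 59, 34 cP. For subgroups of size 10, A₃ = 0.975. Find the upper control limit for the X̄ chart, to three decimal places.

X̄̄ = (1148 + 1149 + 1153 + 1149 + 1161 + 1131 + 1152 + 1151 + 1154) / 9 = 1149.7778
s̄ = (17 + 48 + 29 + 58 + 56 + 36 + 37 + 59 + 34) / 9 = 41.5556
UCL = X̄̄ + A₃·s̄ = 1149.7778 + 0.975 × 41.5556 = 1190.2944

1190.294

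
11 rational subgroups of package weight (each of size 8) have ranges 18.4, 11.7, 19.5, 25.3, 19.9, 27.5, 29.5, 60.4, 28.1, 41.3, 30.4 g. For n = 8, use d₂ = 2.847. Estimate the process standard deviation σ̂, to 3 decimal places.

R̄ = (18.4 + 11.7 + 19.5 + 25.3 + 19.9 + 27.5 + 29.5 + 60.4 + 28.1 + 41.3 + 30.4) / 11 = 28.3636
σ̂ = R̄ / d₂ = 28.3636 / 2.847 = 9.9626

9.963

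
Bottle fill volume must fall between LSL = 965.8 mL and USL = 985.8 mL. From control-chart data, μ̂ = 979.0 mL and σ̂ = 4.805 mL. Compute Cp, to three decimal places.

0.694

Cp = (USL − LSL) / (6σ̂) = (985.8 − 965.8) / (6 × 4.805) = 20.0000 / 28.8300 = 0.6937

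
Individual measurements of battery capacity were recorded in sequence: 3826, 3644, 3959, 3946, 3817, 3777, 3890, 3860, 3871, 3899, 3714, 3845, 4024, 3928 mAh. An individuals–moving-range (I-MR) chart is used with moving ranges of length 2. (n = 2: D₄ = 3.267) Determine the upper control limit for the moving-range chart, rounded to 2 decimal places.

364.90

Moving ranges: 182, 315, 13, 129, 40, 113, 30, 11, 28, 185, 131, 179, 96; M̄R̄ = 1452.0000 / 13 = 111.6923
UCL_MR = D₄·M̄R̄ = 3.267 × 111.6923 = 364.8988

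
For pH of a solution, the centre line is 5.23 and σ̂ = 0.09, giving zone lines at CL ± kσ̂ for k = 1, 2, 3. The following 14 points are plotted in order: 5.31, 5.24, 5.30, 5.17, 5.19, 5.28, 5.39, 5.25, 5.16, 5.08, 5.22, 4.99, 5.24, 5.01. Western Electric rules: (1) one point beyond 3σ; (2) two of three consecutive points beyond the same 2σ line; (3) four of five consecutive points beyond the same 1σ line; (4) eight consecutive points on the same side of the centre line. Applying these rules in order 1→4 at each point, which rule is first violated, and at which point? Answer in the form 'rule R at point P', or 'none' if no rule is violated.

rule 2 at point 14

Zone of each point (C = within 1σ̂, B = 1σ̂–2σ̂, A = 2σ̂–3σ̂, * = beyond 3σ̂; sign = side of CL): 1:+C, 2:+C, 3:+C, 4:-C, 5:-C, 6:+C, 7:+B, 8:+C, 9:-C, 10:-B, 11:-C, 12:-A, 13:+C, 14:-A
Rule 2 (two of three consecutive points beyond the same 2σ limit) is satisfied at point 14.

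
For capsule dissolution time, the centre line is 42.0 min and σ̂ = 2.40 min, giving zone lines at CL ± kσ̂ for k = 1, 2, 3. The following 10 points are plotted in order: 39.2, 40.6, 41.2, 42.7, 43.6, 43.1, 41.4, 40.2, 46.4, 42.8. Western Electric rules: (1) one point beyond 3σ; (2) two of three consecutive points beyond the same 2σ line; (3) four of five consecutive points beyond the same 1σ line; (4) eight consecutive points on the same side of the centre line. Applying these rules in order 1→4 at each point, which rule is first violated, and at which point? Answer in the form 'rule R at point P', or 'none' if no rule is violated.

Zone of each point (C = within 1σ̂, B = 1σ̂–2σ̂, A = 2σ̂–3σ̂, * = beyond 3σ̂; sign = side of CL): 1:-B, 2:-C, 3:-C, 4:+C, 5:+C, 6:+C, 7:-C, 8:-C, 9:+B, 10:+C
No rule fires across all 10 points.

none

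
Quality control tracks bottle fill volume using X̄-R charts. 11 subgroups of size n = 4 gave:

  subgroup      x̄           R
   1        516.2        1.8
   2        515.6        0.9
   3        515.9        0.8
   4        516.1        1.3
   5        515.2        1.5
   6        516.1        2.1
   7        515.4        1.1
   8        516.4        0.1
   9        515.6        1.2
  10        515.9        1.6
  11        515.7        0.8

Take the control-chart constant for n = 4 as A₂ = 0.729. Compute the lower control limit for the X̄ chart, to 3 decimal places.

514.952

X̄̄ = (516.2 + 515.6 + 515.9 + 516.1 + 515.2 + 516.1 + 515.4 + 516.4 + 515.6 + 515.9 + 515.7) / 11 = 5674.1000 / 11 = 515.8273
R̄ = (1.8 + 0.9 + 0.8 + 1.3 + 1.5 + 2.1 + 1.1 + 0.1 + 1.2 + 1.6 + 0.8) / 11 = 13.2000 / 11 = 1.2000
LCL = X̄̄ − A₂·R̄ = 515.8273 − 0.729 × 1.2000 = 514.9525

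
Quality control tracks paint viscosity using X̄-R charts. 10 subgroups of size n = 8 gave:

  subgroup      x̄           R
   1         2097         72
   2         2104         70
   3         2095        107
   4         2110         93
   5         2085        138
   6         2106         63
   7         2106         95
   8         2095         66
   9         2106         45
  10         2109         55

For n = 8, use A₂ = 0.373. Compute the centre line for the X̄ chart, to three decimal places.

2101.300

X̄̄ = (2097 + 2104 + 2095 + 2110 + 2085 + 2106 + 2106 + 2095 + 2106 + 2109) / 10 = 21013.0000 / 10 = 2101.3000
CL = X̄̄ = 2101.3000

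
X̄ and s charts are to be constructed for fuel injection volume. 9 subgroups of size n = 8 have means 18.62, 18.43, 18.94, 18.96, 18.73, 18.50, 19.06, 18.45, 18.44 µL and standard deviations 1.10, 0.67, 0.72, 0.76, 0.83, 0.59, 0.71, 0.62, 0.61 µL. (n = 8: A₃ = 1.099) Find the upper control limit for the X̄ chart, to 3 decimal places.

19.488

X̄̄ = (18.62 + 18.43 + 18.94 + 18.96 + 18.73 + 18.50 + 19.06 + 18.45 + 18.44) / 9 = 18.6811
s̄ = (1.10 + 0.67 + 0.72 + 0.76 + 0.83 + 0.59 + 0.71 + 0.62 + 0.61) / 9 = 0.7344
UCL = X̄̄ + A₃·s̄ = 18.6811 + 1.099 × 0.7344 = 19.4883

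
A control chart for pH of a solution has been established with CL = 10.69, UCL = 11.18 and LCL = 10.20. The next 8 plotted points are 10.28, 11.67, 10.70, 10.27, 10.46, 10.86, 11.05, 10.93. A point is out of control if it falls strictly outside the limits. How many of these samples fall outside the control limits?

Compare each point to [10.20, 11.18]: sample 2 = 11.67 > UCL.

1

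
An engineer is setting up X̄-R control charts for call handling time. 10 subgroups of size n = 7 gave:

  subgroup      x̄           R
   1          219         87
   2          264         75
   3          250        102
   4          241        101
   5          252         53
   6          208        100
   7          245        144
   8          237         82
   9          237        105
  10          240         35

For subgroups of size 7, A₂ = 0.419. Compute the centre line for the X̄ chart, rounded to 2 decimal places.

X̄̄ = (219 + 264 + 250 + 241 + 252 + 208 + 245 + 237 + 237 + 240) / 10 = 2393.0000 / 10 = 239.3000
CL = X̄̄ = 239.3000

239.30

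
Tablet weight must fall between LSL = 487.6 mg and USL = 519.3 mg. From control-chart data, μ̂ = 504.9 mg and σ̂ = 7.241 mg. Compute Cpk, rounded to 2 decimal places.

0.66

Cpu = (USL − μ̂) / (3σ̂) = (519.3 − 504.9) / (3 × 7.241) = 0.6629; Cpl = (μ̂ − LSL) / (3σ̂) = (504.9 − 487.6) / (3 × 7.241) = 0.7964; Cpk = min(Cpu, Cpl) = 0.6629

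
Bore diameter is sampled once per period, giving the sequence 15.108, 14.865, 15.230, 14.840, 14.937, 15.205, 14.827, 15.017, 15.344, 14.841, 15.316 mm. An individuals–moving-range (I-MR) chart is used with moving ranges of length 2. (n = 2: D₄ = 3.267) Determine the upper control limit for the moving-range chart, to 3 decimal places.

Moving ranges: 0.243, 0.365, 0.390, 0.097, 0.268, 0.378, 0.190, 0.327, 0.503, 0.475; M̄R̄ = 3.2360 / 10 = 0.3236
UCL_MR = D₄·M̄R̄ = 3.267 × 0.3236 = 1.0572

1.057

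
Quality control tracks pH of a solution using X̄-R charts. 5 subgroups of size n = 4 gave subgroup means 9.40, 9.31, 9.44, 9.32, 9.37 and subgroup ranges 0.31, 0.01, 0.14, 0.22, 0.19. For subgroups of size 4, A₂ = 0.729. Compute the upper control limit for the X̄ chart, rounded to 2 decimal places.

X̄̄ = (9.40 + 9.31 + 9.44 + 9.32 + 9.37) / 5 = 46.8400 / 5 = 9.3680
R̄ = (0.31 + 0.01 + 0.14 + 0.22 + 0.19) / 5 = 0.8700 / 5 = 0.1740
UCL = X̄̄ + A₂·R̄ = 9.3680 + 0.729 × 0.1740 = 9.4948

9.49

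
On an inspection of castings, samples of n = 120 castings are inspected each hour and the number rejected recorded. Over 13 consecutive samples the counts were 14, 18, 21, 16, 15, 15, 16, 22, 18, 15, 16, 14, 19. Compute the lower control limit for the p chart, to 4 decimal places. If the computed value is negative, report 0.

p̄ = Σdᵢ / (k·n) = 219 / (13 × 120) = 0.14038
LCL = p̄ − 3·√(p̄(1−p̄)/n) = 0.14038 − 3 × 0.03171 = 0.04525

0.0452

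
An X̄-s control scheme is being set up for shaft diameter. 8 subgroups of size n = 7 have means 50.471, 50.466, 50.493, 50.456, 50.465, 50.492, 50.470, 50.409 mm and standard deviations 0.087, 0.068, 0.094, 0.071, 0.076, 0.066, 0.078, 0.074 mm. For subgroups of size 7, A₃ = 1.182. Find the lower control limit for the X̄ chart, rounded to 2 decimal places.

X̄̄ = (50.471 + 50.466 + 50.493 + 50.456 + 50.465 + 50.492 + 50.470 + 50.409) / 8 = 50.4652
s̄ = (0.087 + 0.068 + 0.094 + 0.071 + 0.076 + 0.066 + 0.078 + 0.074) / 8 = 0.0767
LCL = X̄̄ − A₃·s̄ = 50.4652 − 1.182 × 0.0767 = 50.3745

50.37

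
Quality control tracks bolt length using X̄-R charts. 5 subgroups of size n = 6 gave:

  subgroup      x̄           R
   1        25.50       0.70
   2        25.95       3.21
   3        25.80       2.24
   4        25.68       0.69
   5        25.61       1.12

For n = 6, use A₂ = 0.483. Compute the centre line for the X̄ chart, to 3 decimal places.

X̄̄ = (25.50 + 25.95 + 25.80 + 25.68 + 25.61) / 5 = 128.5400 / 5 = 25.7080
CL = X̄̄ = 25.7080

25.708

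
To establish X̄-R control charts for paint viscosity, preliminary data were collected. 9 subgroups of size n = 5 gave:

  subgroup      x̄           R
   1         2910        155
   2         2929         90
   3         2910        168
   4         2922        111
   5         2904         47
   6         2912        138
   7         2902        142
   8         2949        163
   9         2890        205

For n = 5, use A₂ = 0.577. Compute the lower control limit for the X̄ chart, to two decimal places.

X̄̄ = (2910 + 2929 + 2910 + 2922 + 2904 + 2912 + 2902 + 2949 + 2890) / 9 = 26228.0000 / 9 = 2914.2222
R̄ = (155 + 90 + 168 + 111 + 47 + 138 + 142 + 163 + 205) / 9 = 1219.0000 / 9 = 135.4444
LCL = X̄̄ − A₂·R̄ = 2914.2222 − 0.577 × 135.4444 = 2836.0708

2836.07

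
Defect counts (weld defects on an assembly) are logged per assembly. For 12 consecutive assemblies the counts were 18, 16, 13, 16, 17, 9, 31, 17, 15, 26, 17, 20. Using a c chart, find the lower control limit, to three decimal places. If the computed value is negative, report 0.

c̄ = (18 + 16 + 13 + 16 + 17 + 9 + 31 + 17 + 15 + 26 + 17 + 20) / 12 = 215 / 12 = 17.9167
LCL = c̄ − 3√c̄ = 17.9167 − 3 × 4.2328 = 5.2182

5.218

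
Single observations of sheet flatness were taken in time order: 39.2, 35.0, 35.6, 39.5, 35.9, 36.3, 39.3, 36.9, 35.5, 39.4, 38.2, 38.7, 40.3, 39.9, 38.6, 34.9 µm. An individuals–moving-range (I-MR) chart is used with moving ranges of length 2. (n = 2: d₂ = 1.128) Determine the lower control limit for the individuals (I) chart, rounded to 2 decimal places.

X̄ = (39.2 + 35.0 + 35.6 + 39.5 + 35.9 + 36.3 + 39.3 + 36.9 + 35.5 + 39.4 + 38.2 + 38.7 + 40.3 + 39.9 + 38.6 + 34.9) / 16 = 37.7000
Moving ranges: 4.2, 0.6, 3.9, 3.6, 0.4, 3.0, 2.4, 1.4, 3.9, 1.2, 0.5, 1.6, 0.4, 1.3, 3.7; M̄R̄ = 32.1000 / 15 = 2.1400
LCL = X̄ − 3·M̄R̄/d₂ = 37.7000 − 3 × 2.1400 / 1.128 = 32.0085

32.01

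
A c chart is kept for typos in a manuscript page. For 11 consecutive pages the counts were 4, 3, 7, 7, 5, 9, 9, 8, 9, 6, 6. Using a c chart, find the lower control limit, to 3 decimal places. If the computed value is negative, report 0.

c̄ = (4 + 3 + 7 + 7 + 5 + 9 + 9 + 8 + 9 + 6 + 6) / 11 = 73 / 11 = 6.6364
LCL = c̄ − 3√c̄ = 6.6364 − 3 × 2.5761 = -1.0920 → 0 (cannot be negative)

0.000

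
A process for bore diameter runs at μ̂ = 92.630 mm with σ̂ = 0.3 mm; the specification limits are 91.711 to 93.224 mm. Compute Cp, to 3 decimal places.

Cp = (USL − LSL) / (6σ̂) = (93.224 − 91.711) / (6 × 0.3) = 1.5130 / 1.8000 = 0.8406

0.841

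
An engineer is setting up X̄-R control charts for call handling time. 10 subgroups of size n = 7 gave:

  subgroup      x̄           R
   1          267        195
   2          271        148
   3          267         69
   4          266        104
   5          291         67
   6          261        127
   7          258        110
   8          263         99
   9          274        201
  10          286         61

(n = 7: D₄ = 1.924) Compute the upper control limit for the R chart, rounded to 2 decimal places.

R̄ = (195 + 148 + 69 + 104 + 67 + 127 + 110 + 99 + 201 + 61) / 10 = 1181.0000 / 10 = 118.1000
UCL_R = D₄·R̄ = 1.924 × 118.1000 = 227.2244

227.22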